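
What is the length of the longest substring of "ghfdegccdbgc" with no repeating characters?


Input: "ghfdegccdbgc"
Sliding window (track last position of each char):
  Position 0 ('g'): window [0,0] length 1 -- new best
  Position 1 ('h'): window [0,1] length 2 -- new best
  Position 2 ('f'): window [0,2] length 3 -- new best
  Position 3 ('d'): window [0,3] length 4 -- new best
  Position 4 ('e'): window [0,4] length 5 -- new best
  Position 5 ('g'): repeat (last at 0), move window start to 1
  Position 5 ('g'): window [1,5] length 5
  Position 6 ('c'): window [1,6] length 6 -- new best
  Position 7 ('c'): repeat (last at 6), move window start to 7
  Position 7 ('c'): window [7,7] length 1
  Position 8 ('d'): window [7,8] length 2
  Position 9 ('b'): window [7,9] length 3
  Position 10 ('g'): window [7,10] length 4
  Position 11 ('c'): repeat (last at 7), move window start to 8
  Position 11 ('c'): window [8,11] length 4
Longest substring with no repeats: "hfdegc" with length 6

6


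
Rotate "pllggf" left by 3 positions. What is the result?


Input: "pllggf", rotate left by 3
First 3 characters: "pll"
Remaining characters: "ggf"
Concatenate remaining + first: "ggf" + "pll" = "ggfpll"

ggfpll


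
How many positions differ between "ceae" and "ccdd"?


Comparing "ceae" and "ccdd" position by position:
  Position 0: 'c' vs 'c' => same
  Position 1: 'e' vs 'c' => DIFFER
  Position 2: 'a' vs 'd' => DIFFER
  Position 3: 'e' vs 'd' => DIFFER
Positions that differ: 3

3


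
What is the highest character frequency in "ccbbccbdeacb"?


Input: ccbbccbdeacb
Character counts:
  'a': 1
  'b': 4
  'c': 5
  'd': 1
  'e': 1
Maximum frequency: 5

5


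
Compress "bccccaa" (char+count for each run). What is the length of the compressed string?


Input: bccccaa
Runs:
  'b' x 1 => "b1"
  'c' x 4 => "c4"
  'a' x 2 => "a2"
Compressed: "b1c4a2"
Compressed length: 6

6


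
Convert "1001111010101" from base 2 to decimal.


Input: "1001111010101" in base 2
Positional expansion:
  Digit '1' (value 1) x 2^12 = 4096
  Digit '0' (value 0) x 2^11 = 0
  Digit '0' (value 0) x 2^10 = 0
  Digit '1' (value 1) x 2^9 = 512
  Digit '1' (value 1) x 2^8 = 256
  Digit '1' (value 1) x 2^7 = 128
  Digit '1' (value 1) x 2^6 = 64
  Digit '0' (value 0) x 2^5 = 0
  Digit '1' (value 1) x 2^4 = 16
  Digit '0' (value 0) x 2^3 = 0
  Digit '1' (value 1) x 2^2 = 4
  Digit '0' (value 0) x 2^1 = 0
  Digit '1' (value 1) x 2^0 = 1
Sum = 5077

5077


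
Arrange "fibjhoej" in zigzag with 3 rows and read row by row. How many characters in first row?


Zigzag "fibjhoej" into 3 rows:
Placing characters:
  'f' => row 0
  'i' => row 1
  'b' => row 2
  'j' => row 1
  'h' => row 0
  'o' => row 1
  'e' => row 2
  'j' => row 1
Rows:
  Row 0: "fh"
  Row 1: "ijoj"
  Row 2: "be"
First row length: 2

2


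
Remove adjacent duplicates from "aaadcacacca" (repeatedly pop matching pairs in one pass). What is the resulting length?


Input: aaadcacacca
Stack-based adjacent duplicate removal:
  Read 'a': push. Stack: a
  Read 'a': matches stack top 'a' => pop. Stack: (empty)
  Read 'a': push. Stack: a
  Read 'd': push. Stack: ad
  Read 'c': push. Stack: adc
  Read 'a': push. Stack: adca
  Read 'c': push. Stack: adcac
  Read 'a': push. Stack: adcaca
  Read 'c': push. Stack: adcacac
  Read 'c': matches stack top 'c' => pop. Stack: adcaca
  Read 'a': matches stack top 'a' => pop. Stack: adcac
Final stack: "adcac" (length 5)

5


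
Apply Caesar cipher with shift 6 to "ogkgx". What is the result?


Caesar cipher: shift "ogkgx" by 6
  'o' (pos 14) + 6 = pos 20 = 'u'
  'g' (pos 6) + 6 = pos 12 = 'm'
  'k' (pos 10) + 6 = pos 16 = 'q'
  'g' (pos 6) + 6 = pos 12 = 'm'
  'x' (pos 23) + 6 = pos 3 = 'd'
Result: umqmd

umqmd


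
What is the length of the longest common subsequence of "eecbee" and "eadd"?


LCS of "eecbee" and "eadd"
DP table:
           e    a    d    d
      0    0    0    0    0
  e   0    1    1    1    1
  e   0    1    1    1    1
  c   0    1    1    1    1
  b   0    1    1    1    1
  e   0    1    1    1    1
  e   0    1    1    1    1
LCS length = dp[6][4] = 1

1


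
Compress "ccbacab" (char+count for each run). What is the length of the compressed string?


Input: ccbacab
Runs:
  'c' x 2 => "c2"
  'b' x 1 => "b1"
  'a' x 1 => "a1"
  'c' x 1 => "c1"
  'a' x 1 => "a1"
  'b' x 1 => "b1"
Compressed: "c2b1a1c1a1b1"
Compressed length: 12

12


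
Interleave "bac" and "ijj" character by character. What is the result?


Interleaving "bac" and "ijj":
  Position 0: 'b' from first, 'i' from second => "bi"
  Position 1: 'a' from first, 'j' from second => "aj"
  Position 2: 'c' from first, 'j' from second => "cj"
Result: biajcj

biajcj


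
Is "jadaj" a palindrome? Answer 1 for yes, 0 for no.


Input: jadaj
Reversed: jadaj
  Compare pos 0 ('j') with pos 4 ('j'): match
  Compare pos 1 ('a') with pos 3 ('a'): match
Result: palindrome

1


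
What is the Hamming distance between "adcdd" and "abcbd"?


Comparing "adcdd" and "abcbd" position by position:
  Position 0: 'a' vs 'a' => same
  Position 1: 'd' vs 'b' => differ
  Position 2: 'c' vs 'c' => same
  Position 3: 'd' vs 'b' => differ
  Position 4: 'd' vs 'd' => same
Total differences (Hamming distance): 2

2


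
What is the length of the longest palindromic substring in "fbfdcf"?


Input: "fbfdcf"
Checking substrings for palindromes:
  [0:3] "fbf" (len 3) => palindrome
Longest palindromic substring: "fbf" with length 3

3


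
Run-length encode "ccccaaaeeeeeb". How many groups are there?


Input: ccccaaaeeeeeb
Scanning for consecutive runs:
  Group 1: 'c' x 4 (positions 0-3)
  Group 2: 'a' x 3 (positions 4-6)
  Group 3: 'e' x 5 (positions 7-11)
  Group 4: 'b' x 1 (positions 12-12)
Total groups: 4

4


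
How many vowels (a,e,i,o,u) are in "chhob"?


Input: chhob
Checking each character:
  'c' at position 0: consonant
  'h' at position 1: consonant
  'h' at position 2: consonant
  'o' at position 3: vowel (running total: 1)
  'b' at position 4: consonant
Total vowels: 1

1


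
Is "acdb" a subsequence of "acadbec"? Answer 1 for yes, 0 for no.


Check if "acdb" is a subsequence of "acadbec"
Greedy scan:
  Position 0 ('a'): matches sub[0] = 'a'
  Position 1 ('c'): matches sub[1] = 'c'
  Position 2 ('a'): no match needed
  Position 3 ('d'): matches sub[2] = 'd'
  Position 4 ('b'): matches sub[3] = 'b'
  Position 5 ('e'): no match needed
  Position 6 ('c'): no match needed
All 4 characters matched => is a subsequence

1


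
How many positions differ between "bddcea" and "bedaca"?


Comparing "bddcea" and "bedaca" position by position:
  Position 0: 'b' vs 'b' => same
  Position 1: 'd' vs 'e' => DIFFER
  Position 2: 'd' vs 'd' => same
  Position 3: 'c' vs 'a' => DIFFER
  Position 4: 'e' vs 'c' => DIFFER
  Position 5: 'a' vs 'a' => same
Positions that differ: 3

3


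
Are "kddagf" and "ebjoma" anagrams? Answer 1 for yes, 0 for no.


Strings: "kddagf", "ebjoma"
Sorted first:  addfgk
Sorted second: abejmo
Differ at position 1: 'd' vs 'b' => not anagrams

0


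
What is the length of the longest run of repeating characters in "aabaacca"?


Input: "aabaacca"
Scanning for longest run:
  Position 1 ('a'): continues run of 'a', length=2
  Position 2 ('b'): new char, reset run to 1
  Position 3 ('a'): new char, reset run to 1
  Position 4 ('a'): continues run of 'a', length=2
  Position 5 ('c'): new char, reset run to 1
  Position 6 ('c'): continues run of 'c', length=2
  Position 7 ('a'): new char, reset run to 1
Longest run: 'a' with length 2

2


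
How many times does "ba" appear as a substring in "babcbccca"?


Searching for "ba" in "babcbccca"
Scanning each position:
  Position 0: "ba" => MATCH
  Position 1: "ab" => no
  Position 2: "bc" => no
  Position 3: "cb" => no
  Position 4: "bc" => no
  Position 5: "cc" => no
  Position 6: "cc" => no
  Position 7: "ca" => no
Total occurrences: 1

1


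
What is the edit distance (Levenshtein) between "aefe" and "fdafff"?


Computing edit distance: "aefe" -> "fdafff"
DP table:
           f    d    a    f    f    f
      0    1    2    3    4    5    6
  a   1    1    2    2    3    4    5
  e   2    2    2    3    3    4    5
  f   3    2    3    3    3    3    4
  e   4    3    3    4    4    4    4
Edit distance = dp[4][6] = 4

4


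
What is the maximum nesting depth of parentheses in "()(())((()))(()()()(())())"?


Input: "()(())((()))(()()()(())())"
Tracking depth:
  Position 0 '(': depth becomes 1
  Position 1 ')': depth becomes 0
  Position 2 '(': depth becomes 1
  Position 3 '(': depth becomes 2
  Position 4 ')': depth becomes 1
  Position 5 ')': depth becomes 0
  Position 6 '(': depth becomes 1
  Position 7 '(': depth becomes 2
  Position 8 '(': depth becomes 3
  Position 9 ')': depth becomes 2
  Position 10 ')': depth becomes 1
  Position 11 ')': depth becomes 0
  Position 12 '(': depth becomes 1
  Position 13 '(': depth becomes 2
  Position 14 ')': depth becomes 1
  Position 15 '(': depth becomes 2
  Position 16 ')': depth becomes 1
  Position 17 '(': depth becomes 2
  Position 18 ')': depth becomes 1
  Position 19 '(': depth becomes 2
  Position 20 '(': depth becomes 3
  Position 21 ')': depth becomes 2
  Position 22 ')': depth becomes 1
  Position 23 '(': depth becomes 2
  Position 24 ')': depth becomes 1
  Position 25 ')': depth becomes 0
Maximum depth reached: 3

3


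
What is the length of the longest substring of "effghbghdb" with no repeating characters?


Input: "effghbghdb"
Sliding window (track last position of each char):
  Position 0 ('e'): window [0,0] length 1 -- new best
  Position 1 ('f'): window [0,1] length 2 -- new best
  Position 2 ('f'): repeat (last at 1), move window start to 2
  Position 2 ('f'): window [2,2] length 1
  Position 3 ('g'): window [2,3] length 2
  Position 4 ('h'): window [2,4] length 3 -- new best
  Position 5 ('b'): window [2,5] length 4 -- new best
  Position 6 ('g'): repeat (last at 3), move window start to 4
  Position 6 ('g'): window [4,6] length 3
  Position 7 ('h'): repeat (last at 4), move window start to 5
  Position 7 ('h'): window [5,7] length 3
  Position 8 ('d'): window [5,8] length 4
  Position 9 ('b'): repeat (last at 5), move window start to 6
  Position 9 ('b'): window [6,9] length 4
Longest substring with no repeats: "fghb" with length 4

4


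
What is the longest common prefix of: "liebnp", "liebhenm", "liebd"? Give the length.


Words: liebnp, liebhenm, liebd
  Position 0: all 'l' => match
  Position 1: all 'i' => match
  Position 2: all 'e' => match
  Position 3: all 'b' => match
  Position 4: ('n', 'h', 'd') => mismatch, stop
LCP = "lieb" (length 4)

4


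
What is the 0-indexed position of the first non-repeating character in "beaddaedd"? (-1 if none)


Input: beaddaedd
Character frequencies:
  'a': 2
  'b': 1
  'd': 4
  'e': 2
Scanning left to right for freq == 1:
  Position 0 ('b'): unique! => answer = 0

0


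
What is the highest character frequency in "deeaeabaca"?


Input: deeaeabaca
Character counts:
  'a': 4
  'b': 1
  'c': 1
  'd': 1
  'e': 3
Maximum frequency: 4

4


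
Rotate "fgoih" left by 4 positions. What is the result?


Input: "fgoih", rotate left by 4
First 4 characters: "fgoi"
Remaining characters: "h"
Concatenate remaining + first: "h" + "fgoi" = "hfgoi"

hfgoi


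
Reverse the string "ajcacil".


Input: ajcacil
Reading characters right to left:
  Position 6: 'l'
  Position 5: 'i'
  Position 4: 'c'
  Position 3: 'a'
  Position 2: 'c'
  Position 1: 'j'
  Position 0: 'a'
Reversed: licacja

licacja


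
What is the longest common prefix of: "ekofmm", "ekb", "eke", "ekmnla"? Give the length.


Words: ekofmm, ekb, eke, ekmnla
  Position 0: all 'e' => match
  Position 1: all 'k' => match
  Position 2: ('o', 'b', 'e', 'm') => mismatch, stop
LCP = "ek" (length 2)

2


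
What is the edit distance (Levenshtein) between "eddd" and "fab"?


Computing edit distance: "eddd" -> "fab"
DP table:
           f    a    b
      0    1    2    3
  e   1    1    2    3
  d   2    2    2    3
  d   3    3    3    3
  d   4    4    4    4
Edit distance = dp[4][3] = 4

4


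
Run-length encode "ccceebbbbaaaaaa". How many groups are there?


Input: ccceebbbbaaaaaa
Scanning for consecutive runs:
  Group 1: 'c' x 3 (positions 0-2)
  Group 2: 'e' x 2 (positions 3-4)
  Group 3: 'b' x 4 (positions 5-8)
  Group 4: 'a' x 6 (positions 9-14)
Total groups: 4

4


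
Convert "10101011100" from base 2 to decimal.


Input: "10101011100" in base 2
Positional expansion:
  Digit '1' (value 1) x 2^10 = 1024
  Digit '0' (value 0) x 2^9 = 0
  Digit '1' (value 1) x 2^8 = 256
  Digit '0' (value 0) x 2^7 = 0
  Digit '1' (value 1) x 2^6 = 64
  Digit '0' (value 0) x 2^5 = 0
  Digit '1' (value 1) x 2^4 = 16
  Digit '1' (value 1) x 2^3 = 8
  Digit '1' (value 1) x 2^2 = 4
  Digit '0' (value 0) x 2^1 = 0
  Digit '0' (value 0) x 2^0 = 0
Sum = 1372

1372


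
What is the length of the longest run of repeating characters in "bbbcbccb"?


Input: "bbbcbccb"
Scanning for longest run:
  Position 1 ('b'): continues run of 'b', length=2
  Position 2 ('b'): continues run of 'b', length=3
  Position 3 ('c'): new char, reset run to 1
  Position 4 ('b'): new char, reset run to 1
  Position 5 ('c'): new char, reset run to 1
  Position 6 ('c'): continues run of 'c', length=2
  Position 7 ('b'): new char, reset run to 1
Longest run: 'b' with length 3

3


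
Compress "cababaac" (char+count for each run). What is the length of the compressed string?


Input: cababaac
Runs:
  'c' x 1 => "c1"
  'a' x 1 => "a1"
  'b' x 1 => "b1"
  'a' x 1 => "a1"
  'b' x 1 => "b1"
  'a' x 2 => "a2"
  'c' x 1 => "c1"
Compressed: "c1a1b1a1b1a2c1"
Compressed length: 14

14


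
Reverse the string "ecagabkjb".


Input: ecagabkjb
Reading characters right to left:
  Position 8: 'b'
  Position 7: 'j'
  Position 6: 'k'
  Position 5: 'b'
  Position 4: 'a'
  Position 3: 'g'
  Position 2: 'a'
  Position 1: 'c'
  Position 0: 'e'
Reversed: bjkbagace

bjkbagace


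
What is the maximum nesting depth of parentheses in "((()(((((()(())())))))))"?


Input: "((()(((((()(())())))))))"
Tracking depth:
  Position 0 '(': depth becomes 1
  Position 1 '(': depth becomes 2
  Position 2 '(': depth becomes 3
  Position 3 ')': depth becomes 2
  Position 4 '(': depth becomes 3
  Position 5 '(': depth becomes 4
  Position 6 '(': depth becomes 5
  Position 7 '(': depth becomes 6
  Position 8 '(': depth becomes 7
  Position 9 '(': depth becomes 8
  Position 10 ')': depth becomes 7
  Position 11 '(': depth becomes 8
  Position 12 '(': depth becomes 9
  Position 13 ')': depth becomes 8
  Position 14 ')': depth becomes 7
  Position 15 '(': depth becomes 8
  Position 16 ')': depth becomes 7
  Position 17 ')': depth becomes 6
  Position 18 ')': depth becomes 5
  Position 19 ')': depth becomes 4
  Position 20 ')': depth becomes 3
  Position 21 ')': depth becomes 2
  Position 22 ')': depth becomes 1
  Position 23 ')': depth becomes 0
Maximum depth reached: 9

9


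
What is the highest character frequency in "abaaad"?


Input: abaaad
Character counts:
  'a': 4
  'b': 1
  'd': 1
Maximum frequency: 4

4


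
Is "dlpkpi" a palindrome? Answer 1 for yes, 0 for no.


Input: dlpkpi
Reversed: ipkpld
  Compare pos 0 ('d') with pos 5 ('i'): MISMATCH
  Compare pos 1 ('l') with pos 4 ('p'): MISMATCH
  Compare pos 2 ('p') with pos 3 ('k'): MISMATCH
Result: not a palindrome

0


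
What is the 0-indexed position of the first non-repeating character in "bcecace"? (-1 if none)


Input: bcecace
Character frequencies:
  'a': 1
  'b': 1
  'c': 3
  'e': 2
Scanning left to right for freq == 1:
  Position 0 ('b'): unique! => answer = 0

0


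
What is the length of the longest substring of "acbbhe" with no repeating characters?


Input: "acbbhe"
Sliding window (track last position of each char):
  Position 0 ('a'): window [0,0] length 1 -- new best
  Position 1 ('c'): window [0,1] length 2 -- new best
  Position 2 ('b'): window [0,2] length 3 -- new best
  Position 3 ('b'): repeat (last at 2), move window start to 3
  Position 3 ('b'): window [3,3] length 1
  Position 4 ('h'): window [3,4] length 2
  Position 5 ('e'): window [3,5] length 3
Longest substring with no repeats: "acb" with length 3

3


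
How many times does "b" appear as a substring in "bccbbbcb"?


Searching for "b" in "bccbbbcb"
Scanning each position:
  Position 0: "b" => MATCH
  Position 1: "c" => no
  Position 2: "c" => no
  Position 3: "b" => MATCH
  Position 4: "b" => MATCH
  Position 5: "b" => MATCH
  Position 6: "c" => no
  Position 7: "b" => MATCH
Total occurrences: 5

5


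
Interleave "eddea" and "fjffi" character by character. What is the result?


Interleaving "eddea" and "fjffi":
  Position 0: 'e' from first, 'f' from second => "ef"
  Position 1: 'd' from first, 'j' from second => "dj"
  Position 2: 'd' from first, 'f' from second => "df"
  Position 3: 'e' from first, 'f' from second => "ef"
  Position 4: 'a' from first, 'i' from second => "ai"
Result: efdjdfefai

efdjdfefai


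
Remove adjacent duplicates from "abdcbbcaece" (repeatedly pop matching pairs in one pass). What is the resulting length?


Input: abdcbbcaece
Stack-based adjacent duplicate removal:
  Read 'a': push. Stack: a
  Read 'b': push. Stack: ab
  Read 'd': push. Stack: abd
  Read 'c': push. Stack: abdc
  Read 'b': push. Stack: abdcb
  Read 'b': matches stack top 'b' => pop. Stack: abdc
  Read 'c': matches stack top 'c' => pop. Stack: abd
  Read 'a': push. Stack: abda
  Read 'e': push. Stack: abdae
  Read 'c': push. Stack: abdaec
  Read 'e': push. Stack: abdaece
Final stack: "abdaece" (length 7)

7


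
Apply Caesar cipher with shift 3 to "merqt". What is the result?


Caesar cipher: shift "merqt" by 3
  'm' (pos 12) + 3 = pos 15 = 'p'
  'e' (pos 4) + 3 = pos 7 = 'h'
  'r' (pos 17) + 3 = pos 20 = 'u'
  'q' (pos 16) + 3 = pos 19 = 't'
  't' (pos 19) + 3 = pos 22 = 'w'
Result: phutw

phutw


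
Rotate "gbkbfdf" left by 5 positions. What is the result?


Input: "gbkbfdf", rotate left by 5
First 5 characters: "gbkbf"
Remaining characters: "df"
Concatenate remaining + first: "df" + "gbkbf" = "dfgbkbf"

dfgbkbf


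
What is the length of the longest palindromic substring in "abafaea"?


Input: "abafaea"
Checking substrings for palindromes:
  [0:3] "aba" (len 3) => palindrome
  [2:5] "afa" (len 3) => palindrome
  [4:7] "aea" (len 3) => palindrome
Longest palindromic substring: "aba" with length 3

3


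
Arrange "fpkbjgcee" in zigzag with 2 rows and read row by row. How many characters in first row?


Zigzag "fpkbjgcee" into 2 rows:
Placing characters:
  'f' => row 0
  'p' => row 1
  'k' => row 0
  'b' => row 1
  'j' => row 0
  'g' => row 1
  'c' => row 0
  'e' => row 1
  'e' => row 0
Rows:
  Row 0: "fkjce"
  Row 1: "pbge"
First row length: 5

5


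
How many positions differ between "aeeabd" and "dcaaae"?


Comparing "aeeabd" and "dcaaae" position by position:
  Position 0: 'a' vs 'd' => DIFFER
  Position 1: 'e' vs 'c' => DIFFER
  Position 2: 'e' vs 'a' => DIFFER
  Position 3: 'a' vs 'a' => same
  Position 4: 'b' vs 'a' => DIFFER
  Position 5: 'd' vs 'e' => DIFFER
Positions that differ: 5

5


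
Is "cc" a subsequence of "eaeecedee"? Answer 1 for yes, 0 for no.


Check if "cc" is a subsequence of "eaeecedee"
Greedy scan:
  Position 0 ('e'): no match needed
  Position 1 ('a'): no match needed
  Position 2 ('e'): no match needed
  Position 3 ('e'): no match needed
  Position 4 ('c'): matches sub[0] = 'c'
  Position 5 ('e'): no match needed
  Position 6 ('d'): no match needed
  Position 7 ('e'): no match needed
  Position 8 ('e'): no match needed
Only matched 1/2 characters => not a subsequence

0


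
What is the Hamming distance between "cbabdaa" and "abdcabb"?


Comparing "cbabdaa" and "abdcabb" position by position:
  Position 0: 'c' vs 'a' => differ
  Position 1: 'b' vs 'b' => same
  Position 2: 'a' vs 'd' => differ
  Position 3: 'b' vs 'c' => differ
  Position 4: 'd' vs 'a' => differ
  Position 5: 'a' vs 'b' => differ
  Position 6: 'a' vs 'b' => differ
Total differences (Hamming distance): 6

6


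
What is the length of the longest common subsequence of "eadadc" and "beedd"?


LCS of "eadadc" and "beedd"
DP table:
           b    e    e    d    d
      0    0    0    0    0    0
  e   0    0    1    1    1    1
  a   0    0    1    1    1    1
  d   0    0    1    1    2    2
  a   0    0    1    1    2    2
  d   0    0    1    1    2    3
  c   0    0    1    1    2    3
LCS length = dp[6][5] = 3

3


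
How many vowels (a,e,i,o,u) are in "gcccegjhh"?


Input: gcccegjhh
Checking each character:
  'g' at position 0: consonant
  'c' at position 1: consonant
  'c' at position 2: consonant
  'c' at position 3: consonant
  'e' at position 4: vowel (running total: 1)
  'g' at position 5: consonant
  'j' at position 6: consonant
  'h' at position 7: consonant
  'h' at position 8: consonant
Total vowels: 1

1


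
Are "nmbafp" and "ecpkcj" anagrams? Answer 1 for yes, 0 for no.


Strings: "nmbafp", "ecpkcj"
Sorted first:  abfmnp
Sorted second: ccejkp
Differ at position 0: 'a' vs 'c' => not anagrams

0


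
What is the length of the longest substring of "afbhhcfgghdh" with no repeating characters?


Input: "afbhhcfgghdh"
Sliding window (track last position of each char):
  Position 0 ('a'): window [0,0] length 1 -- new best
  Position 1 ('f'): window [0,1] length 2 -- new best
  Position 2 ('b'): window [0,2] length 3 -- new best
  Position 3 ('h'): window [0,3] length 4 -- new best
  Position 4 ('h'): repeat (last at 3), move window start to 4
  Position 4 ('h'): window [4,4] length 1
  Position 5 ('c'): window [4,5] length 2
  Position 6 ('f'): window [4,6] length 3
  Position 7 ('g'): window [4,7] length 4
  Position 8 ('g'): repeat (last at 7), move window start to 8
  Position 8 ('g'): window [8,8] length 1
  Position 9 ('h'): window [8,9] length 2
  Position 10 ('d'): window [8,10] length 3
  Position 11 ('h'): repeat (last at 9), move window start to 10
  Position 11 ('h'): window [10,11] length 2
Longest substring with no repeats: "afbh" with length 4

4


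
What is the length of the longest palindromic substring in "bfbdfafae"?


Input: "bfbdfafae"
Checking substrings for palindromes:
  [0:3] "bfb" (len 3) => palindrome
  [4:7] "faf" (len 3) => palindrome
  [5:8] "afa" (len 3) => palindrome
Longest palindromic substring: "bfb" with length 3

3


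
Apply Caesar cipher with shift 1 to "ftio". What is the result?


Caesar cipher: shift "ftio" by 1
  'f' (pos 5) + 1 = pos 6 = 'g'
  't' (pos 19) + 1 = pos 20 = 'u'
  'i' (pos 8) + 1 = pos 9 = 'j'
  'o' (pos 14) + 1 = pos 15 = 'p'
Result: gujp

gujp


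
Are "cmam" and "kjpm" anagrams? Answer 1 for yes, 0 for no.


Strings: "cmam", "kjpm"
Sorted first:  acmm
Sorted second: jkmp
Differ at position 0: 'a' vs 'j' => not anagrams

0


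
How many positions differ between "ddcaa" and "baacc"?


Comparing "ddcaa" and "baacc" position by position:
  Position 0: 'd' vs 'b' => DIFFER
  Position 1: 'd' vs 'a' => DIFFER
  Position 2: 'c' vs 'a' => DIFFER
  Position 3: 'a' vs 'c' => DIFFER
  Position 4: 'a' vs 'c' => DIFFER
Positions that differ: 5

5


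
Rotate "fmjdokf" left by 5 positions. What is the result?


Input: "fmjdokf", rotate left by 5
First 5 characters: "fmjdo"
Remaining characters: "kf"
Concatenate remaining + first: "kf" + "fmjdo" = "kffmjdo"

kffmjdo


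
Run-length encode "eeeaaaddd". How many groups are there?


Input: eeeaaaddd
Scanning for consecutive runs:
  Group 1: 'e' x 3 (positions 0-2)
  Group 2: 'a' x 3 (positions 3-5)
  Group 3: 'd' x 3 (positions 6-8)
Total groups: 3

3


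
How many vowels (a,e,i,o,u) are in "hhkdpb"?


Input: hhkdpb
Checking each character:
  'h' at position 0: consonant
  'h' at position 1: consonant
  'k' at position 2: consonant
  'd' at position 3: consonant
  'p' at position 4: consonant
  'b' at position 5: consonant
Total vowels: 0

0


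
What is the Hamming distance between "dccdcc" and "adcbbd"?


Comparing "dccdcc" and "adcbbd" position by position:
  Position 0: 'd' vs 'a' => differ
  Position 1: 'c' vs 'd' => differ
  Position 2: 'c' vs 'c' => same
  Position 3: 'd' vs 'b' => differ
  Position 4: 'c' vs 'b' => differ
  Position 5: 'c' vs 'd' => differ
Total differences (Hamming distance): 5

5


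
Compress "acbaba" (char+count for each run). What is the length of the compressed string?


Input: acbaba
Runs:
  'a' x 1 => "a1"
  'c' x 1 => "c1"
  'b' x 1 => "b1"
  'a' x 1 => "a1"
  'b' x 1 => "b1"
  'a' x 1 => "a1"
Compressed: "a1c1b1a1b1a1"
Compressed length: 12

12


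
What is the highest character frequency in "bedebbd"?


Input: bedebbd
Character counts:
  'b': 3
  'd': 2
  'e': 2
Maximum frequency: 3

3


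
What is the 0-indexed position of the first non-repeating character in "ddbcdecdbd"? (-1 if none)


Input: ddbcdecdbd
Character frequencies:
  'b': 2
  'c': 2
  'd': 5
  'e': 1
Scanning left to right for freq == 1:
  Position 0 ('d'): freq=5, skip
  Position 1 ('d'): freq=5, skip
  Position 2 ('b'): freq=2, skip
  Position 3 ('c'): freq=2, skip
  Position 4 ('d'): freq=5, skip
  Position 5 ('e'): unique! => answer = 5

5


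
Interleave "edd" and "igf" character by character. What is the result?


Interleaving "edd" and "igf":
  Position 0: 'e' from first, 'i' from second => "ei"
  Position 1: 'd' from first, 'g' from second => "dg"
  Position 2: 'd' from first, 'f' from second => "df"
Result: eidgdf

eidgdf


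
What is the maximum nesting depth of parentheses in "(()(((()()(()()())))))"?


Input: "(()(((()()(()()())))))"
Tracking depth:
  Position 0 '(': depth becomes 1
  Position 1 '(': depth becomes 2
  Position 2 ')': depth becomes 1
  Position 3 '(': depth becomes 2
  Position 4 '(': depth becomes 3
  Position 5 '(': depth becomes 4
  Position 6 '(': depth becomes 5
  Position 7 ')': depth becomes 4
  Position 8 '(': depth becomes 5
  Position 9 ')': depth becomes 4
  Position 10 '(': depth becomes 5
  Position 11 '(': depth becomes 6
  Position 12 ')': depth becomes 5
  Position 13 '(': depth becomes 6
  Position 14 ')': depth becomes 5
  Position 15 '(': depth becomes 6
  Position 16 ')': depth becomes 5
  Position 17 ')': depth becomes 4
  Position 18 ')': depth becomes 3
  Position 19 ')': depth becomes 2
  Position 20 ')': depth becomes 1
  Position 21 ')': depth becomes 0
Maximum depth reached: 6

6


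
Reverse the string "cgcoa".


Input: cgcoa
Reading characters right to left:
  Position 4: 'a'
  Position 3: 'o'
  Position 2: 'c'
  Position 1: 'g'
  Position 0: 'c'
Reversed: aocgc

aocgc


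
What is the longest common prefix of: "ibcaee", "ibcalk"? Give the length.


Words: ibcaee, ibcalk
  Position 0: all 'i' => match
  Position 1: all 'b' => match
  Position 2: all 'c' => match
  Position 3: all 'a' => match
  Position 4: ('e', 'l') => mismatch, stop
LCP = "ibca" (length 4)

4


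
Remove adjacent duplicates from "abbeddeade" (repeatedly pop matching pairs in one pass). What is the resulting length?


Input: abbeddeade
Stack-based adjacent duplicate removal:
  Read 'a': push. Stack: a
  Read 'b': push. Stack: ab
  Read 'b': matches stack top 'b' => pop. Stack: a
  Read 'e': push. Stack: ae
  Read 'd': push. Stack: aed
  Read 'd': matches stack top 'd' => pop. Stack: ae
  Read 'e': matches stack top 'e' => pop. Stack: a
  Read 'a': matches stack top 'a' => pop. Stack: (empty)
  Read 'd': push. Stack: d
  Read 'e': push. Stack: de
Final stack: "de" (length 2)

2


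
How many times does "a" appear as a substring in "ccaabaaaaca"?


Searching for "a" in "ccaabaaaaca"
Scanning each position:
  Position 0: "c" => no
  Position 1: "c" => no
  Position 2: "a" => MATCH
  Position 3: "a" => MATCH
  Position 4: "b" => no
  Position 5: "a" => MATCH
  Position 6: "a" => MATCH
  Position 7: "a" => MATCH
  Position 8: "a" => MATCH
  Position 9: "c" => no
  Position 10: "a" => MATCH
Total occurrences: 7

7


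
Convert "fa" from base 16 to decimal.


Input: "fa" in base 16
Positional expansion:
  Digit 'f' (value 15) x 16^1 = 240
  Digit 'a' (value 10) x 16^0 = 10
Sum = 250

250


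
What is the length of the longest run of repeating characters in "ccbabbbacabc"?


Input: "ccbabbbacabc"
Scanning for longest run:
  Position 1 ('c'): continues run of 'c', length=2
  Position 2 ('b'): new char, reset run to 1
  Position 3 ('a'): new char, reset run to 1
  Position 4 ('b'): new char, reset run to 1
  Position 5 ('b'): continues run of 'b', length=2
  Position 6 ('b'): continues run of 'b', length=3
  Position 7 ('a'): new char, reset run to 1
  Position 8 ('c'): new char, reset run to 1
  Position 9 ('a'): new char, reset run to 1
  Position 10 ('b'): new char, reset run to 1
  Position 11 ('c'): new char, reset run to 1
Longest run: 'b' with length 3

3


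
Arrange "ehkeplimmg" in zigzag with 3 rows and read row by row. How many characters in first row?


Zigzag "ehkeplimmg" into 3 rows:
Placing characters:
  'e' => row 0
  'h' => row 1
  'k' => row 2
  'e' => row 1
  'p' => row 0
  'l' => row 1
  'i' => row 2
  'm' => row 1
  'm' => row 0
  'g' => row 1
Rows:
  Row 0: "epm"
  Row 1: "helmg"
  Row 2: "ki"
First row length: 3

3


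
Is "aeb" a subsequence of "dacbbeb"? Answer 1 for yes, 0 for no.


Check if "aeb" is a subsequence of "dacbbeb"
Greedy scan:
  Position 0 ('d'): no match needed
  Position 1 ('a'): matches sub[0] = 'a'
  Position 2 ('c'): no match needed
  Position 3 ('b'): no match needed
  Position 4 ('b'): no match needed
  Position 5 ('e'): matches sub[1] = 'e'
  Position 6 ('b'): matches sub[2] = 'b'
All 3 characters matched => is a subsequence

1


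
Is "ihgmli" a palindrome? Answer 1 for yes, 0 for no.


Input: ihgmli
Reversed: ilmghi
  Compare pos 0 ('i') with pos 5 ('i'): match
  Compare pos 1 ('h') with pos 4 ('l'): MISMATCH
  Compare pos 2 ('g') with pos 3 ('m'): MISMATCH
Result: not a palindrome

0


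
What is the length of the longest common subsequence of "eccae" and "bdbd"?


LCS of "eccae" and "bdbd"
DP table:
           b    d    b    d
      0    0    0    0    0
  e   0    0    0    0    0
  c   0    0    0    0    0
  c   0    0    0    0    0
  a   0    0    0    0    0
  e   0    0    0    0    0
LCS length = dp[5][4] = 0

0


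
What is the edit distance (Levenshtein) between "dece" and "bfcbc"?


Computing edit distance: "dece" -> "bfcbc"
DP table:
           b    f    c    b    c
      0    1    2    3    4    5
  d   1    1    2    3    4    5
  e   2    2    2    3    4    5
  c   3    3    3    2    3    4
  e   4    4    4    3    3    4
Edit distance = dp[4][5] = 4

4


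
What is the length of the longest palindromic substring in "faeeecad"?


Input: "faeeecad"
Checking substrings for palindromes:
  [2:5] "eee" (len 3) => palindrome
  [2:4] "ee" (len 2) => palindrome
  [3:5] "ee" (len 2) => palindrome
Longest palindromic substring: "eee" with length 3

3


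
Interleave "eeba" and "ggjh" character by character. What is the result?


Interleaving "eeba" and "ggjh":
  Position 0: 'e' from first, 'g' from second => "eg"
  Position 1: 'e' from first, 'g' from second => "eg"
  Position 2: 'b' from first, 'j' from second => "bj"
  Position 3: 'a' from first, 'h' from second => "ah"
Result: egegbjah

egegbjah


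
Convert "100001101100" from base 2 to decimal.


Input: "100001101100" in base 2
Positional expansion:
  Digit '1' (value 1) x 2^11 = 2048
  Digit '0' (value 0) x 2^10 = 0
  Digit '0' (value 0) x 2^9 = 0
  Digit '0' (value 0) x 2^8 = 0
  Digit '0' (value 0) x 2^7 = 0
  Digit '1' (value 1) x 2^6 = 64
  Digit '1' (value 1) x 2^5 = 32
  Digit '0' (value 0) x 2^4 = 0
  Digit '1' (value 1) x 2^3 = 8
  Digit '1' (value 1) x 2^2 = 4
  Digit '0' (value 0) x 2^1 = 0
  Digit '0' (value 0) x 2^0 = 0
Sum = 2156

2156


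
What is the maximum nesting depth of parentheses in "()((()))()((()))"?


Input: "()((()))()((()))"
Tracking depth:
  Position 0 '(': depth becomes 1
  Position 1 ')': depth becomes 0
  Position 2 '(': depth becomes 1
  Position 3 '(': depth becomes 2
  Position 4 '(': depth becomes 3
  Position 5 ')': depth becomes 2
  Position 6 ')': depth becomes 1
  Position 7 ')': depth becomes 0
  Position 8 '(': depth becomes 1
  Position 9 ')': depth becomes 0
  Position 10 '(': depth becomes 1
  Position 11 '(': depth becomes 2
  Position 12 '(': depth becomes 3
  Position 13 ')': depth becomes 2
  Position 14 ')': depth becomes 1
  Position 15 ')': depth becomes 0
Maximum depth reached: 3

3


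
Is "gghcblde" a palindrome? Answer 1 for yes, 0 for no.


Input: gghcblde
Reversed: edlbchgg
  Compare pos 0 ('g') with pos 7 ('e'): MISMATCH
  Compare pos 1 ('g') with pos 6 ('d'): MISMATCH
  Compare pos 2 ('h') with pos 5 ('l'): MISMATCH
  Compare pos 3 ('c') with pos 4 ('b'): MISMATCH
Result: not a palindrome

0


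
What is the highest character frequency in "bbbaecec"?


Input: bbbaecec
Character counts:
  'a': 1
  'b': 3
  'c': 2
  'e': 2
Maximum frequency: 3

3


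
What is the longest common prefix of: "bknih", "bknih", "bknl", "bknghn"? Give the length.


Words: bknih, bknih, bknl, bknghn
  Position 0: all 'b' => match
  Position 1: all 'k' => match
  Position 2: all 'n' => match
  Position 3: ('i', 'i', 'l', 'g') => mismatch, stop
LCP = "bkn" (length 3)

3


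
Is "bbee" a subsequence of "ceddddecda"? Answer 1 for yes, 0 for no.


Check if "bbee" is a subsequence of "ceddddecda"
Greedy scan:
  Position 0 ('c'): no match needed
  Position 1 ('e'): no match needed
  Position 2 ('d'): no match needed
  Position 3 ('d'): no match needed
  Position 4 ('d'): no match needed
  Position 5 ('d'): no match needed
  Position 6 ('e'): no match needed
  Position 7 ('c'): no match needed
  Position 8 ('d'): no match needed
  Position 9 ('a'): no match needed
Only matched 0/4 characters => not a subsequence

0


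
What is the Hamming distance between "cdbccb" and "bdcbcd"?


Comparing "cdbccb" and "bdcbcd" position by position:
  Position 0: 'c' vs 'b' => differ
  Position 1: 'd' vs 'd' => same
  Position 2: 'b' vs 'c' => differ
  Position 3: 'c' vs 'b' => differ
  Position 4: 'c' vs 'c' => same
  Position 5: 'b' vs 'd' => differ
Total differences (Hamming distance): 4

4


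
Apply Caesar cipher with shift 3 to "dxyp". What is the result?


Caesar cipher: shift "dxyp" by 3
  'd' (pos 3) + 3 = pos 6 = 'g'
  'x' (pos 23) + 3 = pos 0 = 'a'
  'y' (pos 24) + 3 = pos 1 = 'b'
  'p' (pos 15) + 3 = pos 18 = 's'
Result: gabs

gabs


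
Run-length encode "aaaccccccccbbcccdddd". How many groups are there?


Input: aaaccccccccbbcccdddd
Scanning for consecutive runs:
  Group 1: 'a' x 3 (positions 0-2)
  Group 2: 'c' x 8 (positions 3-10)
  Group 3: 'b' x 2 (positions 11-12)
  Group 4: 'c' x 3 (positions 13-15)
  Group 5: 'd' x 4 (positions 16-19)
Total groups: 5

5


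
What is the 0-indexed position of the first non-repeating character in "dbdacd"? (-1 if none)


Input: dbdacd
Character frequencies:
  'a': 1
  'b': 1
  'c': 1
  'd': 3
Scanning left to right for freq == 1:
  Position 0 ('d'): freq=3, skip
  Position 1 ('b'): unique! => answer = 1

1


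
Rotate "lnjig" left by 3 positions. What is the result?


Input: "lnjig", rotate left by 3
First 3 characters: "lnj"
Remaining characters: "ig"
Concatenate remaining + first: "ig" + "lnj" = "iglnj"

iglnj


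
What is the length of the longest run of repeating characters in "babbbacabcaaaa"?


Input: "babbbacabcaaaa"
Scanning for longest run:
  Position 1 ('a'): new char, reset run to 1
  Position 2 ('b'): new char, reset run to 1
  Position 3 ('b'): continues run of 'b', length=2
  Position 4 ('b'): continues run of 'b', length=3
  Position 5 ('a'): new char, reset run to 1
  Position 6 ('c'): new char, reset run to 1
  Position 7 ('a'): new char, reset run to 1
  Position 8 ('b'): new char, reset run to 1
  Position 9 ('c'): new char, reset run to 1
  Position 10 ('a'): new char, reset run to 1
  Position 11 ('a'): continues run of 'a', length=2
  Position 12 ('a'): continues run of 'a', length=3
  Position 13 ('a'): continues run of 'a', length=4
Longest run: 'a' with length 4

4


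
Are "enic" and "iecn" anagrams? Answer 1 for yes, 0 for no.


Strings: "enic", "iecn"
Sorted first:  cein
Sorted second: cein
Sorted forms match => anagrams

1


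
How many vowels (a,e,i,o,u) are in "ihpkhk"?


Input: ihpkhk
Checking each character:
  'i' at position 0: vowel (running total: 1)
  'h' at position 1: consonant
  'p' at position 2: consonant
  'k' at position 3: consonant
  'h' at position 4: consonant
  'k' at position 5: consonant
Total vowels: 1

1


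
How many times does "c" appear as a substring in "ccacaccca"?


Searching for "c" in "ccacaccca"
Scanning each position:
  Position 0: "c" => MATCH
  Position 1: "c" => MATCH
  Position 2: "a" => no
  Position 3: "c" => MATCH
  Position 4: "a" => no
  Position 5: "c" => MATCH
  Position 6: "c" => MATCH
  Position 7: "c" => MATCH
  Position 8: "a" => no
Total occurrences: 6

6


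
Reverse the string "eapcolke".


Input: eapcolke
Reading characters right to left:
  Position 7: 'e'
  Position 6: 'k'
  Position 5: 'l'
  Position 4: 'o'
  Position 3: 'c'
  Position 2: 'p'
  Position 1: 'a'
  Position 0: 'e'
Reversed: eklocpae

eklocpae


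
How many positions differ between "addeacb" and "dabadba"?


Comparing "addeacb" and "dabadba" position by position:
  Position 0: 'a' vs 'd' => DIFFER
  Position 1: 'd' vs 'a' => DIFFER
  Position 2: 'd' vs 'b' => DIFFER
  Position 3: 'e' vs 'a' => DIFFER
  Position 4: 'a' vs 'd' => DIFFER
  Position 5: 'c' vs 'b' => DIFFER
  Position 6: 'b' vs 'a' => DIFFER
Positions that differ: 7

7


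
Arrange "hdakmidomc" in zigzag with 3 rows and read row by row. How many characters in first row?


Zigzag "hdakmidomc" into 3 rows:
Placing characters:
  'h' => row 0
  'd' => row 1
  'a' => row 2
  'k' => row 1
  'm' => row 0
  'i' => row 1
  'd' => row 2
  'o' => row 1
  'm' => row 0
  'c' => row 1
Rows:
  Row 0: "hmm"
  Row 1: "dkioc"
  Row 2: "ad"
First row length: 3

3


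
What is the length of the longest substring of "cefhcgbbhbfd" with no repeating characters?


Input: "cefhcgbbhbfd"
Sliding window (track last position of each char):
  Position 0 ('c'): window [0,0] length 1 -- new best
  Position 1 ('e'): window [0,1] length 2 -- new best
  Position 2 ('f'): window [0,2] length 3 -- new best
  Position 3 ('h'): window [0,3] length 4 -- new best
  Position 4 ('c'): repeat (last at 0), move window start to 1
  Position 4 ('c'): window [1,4] length 4
  Position 5 ('g'): window [1,5] length 5 -- new best
  Position 6 ('b'): window [1,6] length 6 -- new best
  Position 7 ('b'): repeat (last at 6), move window start to 7
  Position 7 ('b'): window [7,7] length 1
  Position 8 ('h'): window [7,8] length 2
  Position 9 ('b'): repeat (last at 7), move window start to 8
  Position 9 ('b'): window [8,9] length 2
  Position 10 ('f'): window [8,10] length 3
  Position 11 ('d'): window [8,11] length 4
Longest substring with no repeats: "efhcgb" with length 6

6


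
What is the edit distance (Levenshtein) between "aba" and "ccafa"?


Computing edit distance: "aba" -> "ccafa"
DP table:
           c    c    a    f    a
      0    1    2    3    4    5
  a   1    1    2    2    3    4
  b   2    2    2    3    3    4
  a   3    3    3    2    3    3
Edit distance = dp[3][5] = 3

3


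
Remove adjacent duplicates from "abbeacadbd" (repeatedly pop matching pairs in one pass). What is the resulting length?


Input: abbeacadbd
Stack-based adjacent duplicate removal:
  Read 'a': push. Stack: a
  Read 'b': push. Stack: ab
  Read 'b': matches stack top 'b' => pop. Stack: a
  Read 'e': push. Stack: ae
  Read 'a': push. Stack: aea
  Read 'c': push. Stack: aeac
  Read 'a': push. Stack: aeaca
  Read 'd': push. Stack: aeacad
  Read 'b': push. Stack: aeacadb
  Read 'd': push. Stack: aeacadbd
Final stack: "aeacadbd" (length 8)

8


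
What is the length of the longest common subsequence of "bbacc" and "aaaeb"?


LCS of "bbacc" and "aaaeb"
DP table:
           a    a    a    e    b
      0    0    0    0    0    0
  b   0    0    0    0    0    1
  b   0    0    0    0    0    1
  a   0    1    1    1    1    1
  c   0    1    1    1    1    1
  c   0    1    1    1    1    1
LCS length = dp[5][5] = 1

1
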